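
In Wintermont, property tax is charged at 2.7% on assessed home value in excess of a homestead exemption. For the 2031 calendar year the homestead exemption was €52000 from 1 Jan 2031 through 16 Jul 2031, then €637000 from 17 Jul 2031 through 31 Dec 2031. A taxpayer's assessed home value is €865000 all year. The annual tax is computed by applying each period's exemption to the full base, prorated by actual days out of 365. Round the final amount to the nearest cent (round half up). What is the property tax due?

1 Jan – 16 Jul 2031: 197 days, exemption €52000 → (€865000 − €52000) × 2.7% × 197/365 = €11847.5260
17 Jul – 31 Dec 2031: 168 days, exemption €637000 → (€865000 − €637000) × 2.7% × 168/365 = €2833.4466
Total = €14680.9726

€14680.97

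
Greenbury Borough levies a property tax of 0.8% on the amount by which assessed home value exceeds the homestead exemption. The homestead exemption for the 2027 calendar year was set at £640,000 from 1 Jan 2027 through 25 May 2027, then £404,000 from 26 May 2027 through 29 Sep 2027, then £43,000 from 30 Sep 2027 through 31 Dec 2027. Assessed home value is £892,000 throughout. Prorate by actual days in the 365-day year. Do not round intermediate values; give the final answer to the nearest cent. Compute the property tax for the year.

£3,889.82

1 Jan – 25 May 2027: 145 days, exemption £640,000 → (£892,000 − £640,000) × 0.8% × 145/365 = £800.8767
26 May – 29 Sep 2027: 127 days, exemption £404,000 → (£892,000 − £404,000) × 0.8% × 127/365 = £1,358.3781
30 Sep – 31 Dec 2027: 93 days, exemption £43,000 → (£892,000 − £43,000) × 0.8% × 93/365 = £1,730.5644
Total = £3,889.8192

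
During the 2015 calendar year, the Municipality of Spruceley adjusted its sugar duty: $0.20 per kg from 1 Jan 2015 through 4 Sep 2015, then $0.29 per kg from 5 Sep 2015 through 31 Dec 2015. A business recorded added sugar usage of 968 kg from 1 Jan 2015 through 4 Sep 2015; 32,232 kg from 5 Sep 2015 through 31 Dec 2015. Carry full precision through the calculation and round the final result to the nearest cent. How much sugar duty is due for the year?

1 Jan – 4 Sep 2015: 968 kg at $0.20/kg → $193.60
5 Sep – 31 Dec 2015: 32,232 kg at $0.29/kg → $9,347.28

$9,540.88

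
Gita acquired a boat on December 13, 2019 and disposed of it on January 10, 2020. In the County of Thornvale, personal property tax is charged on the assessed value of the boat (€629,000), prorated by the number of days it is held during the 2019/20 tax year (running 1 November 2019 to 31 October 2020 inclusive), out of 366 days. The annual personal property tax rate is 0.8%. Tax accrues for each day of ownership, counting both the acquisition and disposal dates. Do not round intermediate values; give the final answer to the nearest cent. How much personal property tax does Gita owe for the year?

€398.71

Days held (December 13, 2019 – January 10, 2020): 29 out of 366
Tax = €629,000 × 0.8% × 29/366 = €398.7104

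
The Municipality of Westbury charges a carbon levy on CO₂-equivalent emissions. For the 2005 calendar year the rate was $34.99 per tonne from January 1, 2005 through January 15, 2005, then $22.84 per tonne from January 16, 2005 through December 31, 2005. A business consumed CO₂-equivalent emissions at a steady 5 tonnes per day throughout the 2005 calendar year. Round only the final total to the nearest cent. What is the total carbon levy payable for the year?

$42,594.25

January 1 – January 15, 2005: 15 days × 5 tonnes/day = 75 tonnes at $34.99/tonne → $2,624.25
January 16 – December 31, 2005: 350 days × 5 tonnes/day = 1,750 tonnes at $22.84/tonne → $39,970.00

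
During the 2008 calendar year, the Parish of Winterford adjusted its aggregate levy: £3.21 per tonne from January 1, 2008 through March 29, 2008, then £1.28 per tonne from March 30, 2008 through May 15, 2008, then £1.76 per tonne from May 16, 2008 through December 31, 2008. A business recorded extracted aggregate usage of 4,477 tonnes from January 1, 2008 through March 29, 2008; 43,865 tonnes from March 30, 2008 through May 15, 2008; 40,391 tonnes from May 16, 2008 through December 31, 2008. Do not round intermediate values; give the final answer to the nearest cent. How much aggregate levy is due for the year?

January 1 – March 29, 2008: 4,477 tonnes at £3.21/tonne → £14,371.17
March 30 – May 15, 2008: 43,865 tonnes at £1.28/tonne → £56,147.20
May 16 – December 31, 2008: 40,391 tonnes at £1.76/tonne → £71,088.16

£141,606.53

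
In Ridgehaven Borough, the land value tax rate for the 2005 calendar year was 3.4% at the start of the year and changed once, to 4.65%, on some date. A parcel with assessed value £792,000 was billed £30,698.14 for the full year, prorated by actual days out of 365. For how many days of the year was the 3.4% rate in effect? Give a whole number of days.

226 days

Let d = days at the first rate; then 365 − d days at the second rate.
£792,000 × [3.4%·d + 4.65%·(365−d)] / 365 = £30,698.14
Solving gives d = 226, so the new rate took effect on August 15, 2005.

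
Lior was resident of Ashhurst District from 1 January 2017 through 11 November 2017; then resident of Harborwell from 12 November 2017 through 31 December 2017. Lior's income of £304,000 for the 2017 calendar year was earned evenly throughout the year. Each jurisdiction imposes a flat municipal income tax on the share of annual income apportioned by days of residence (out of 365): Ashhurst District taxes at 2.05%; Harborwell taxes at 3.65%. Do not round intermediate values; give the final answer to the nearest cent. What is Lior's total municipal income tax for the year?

Ashhurst District, 1 January – 11 November 2017: 315 days → £304,000 × 2.05% × 315/365 = £5,378.3014
Harborwell, 12 November – 31 December 2017: 50 days → £304,000 × 3.65% × 50/365 = £1,520.0000
Total = £6,898.3014

£6,898.30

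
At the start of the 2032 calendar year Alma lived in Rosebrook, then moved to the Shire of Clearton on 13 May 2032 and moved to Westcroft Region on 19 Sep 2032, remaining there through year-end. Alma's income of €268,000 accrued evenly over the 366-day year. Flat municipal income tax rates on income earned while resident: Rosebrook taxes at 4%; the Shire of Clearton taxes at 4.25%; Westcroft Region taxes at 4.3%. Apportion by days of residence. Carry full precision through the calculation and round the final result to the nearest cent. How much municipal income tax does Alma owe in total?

Rosebrook, 1 Jan – 12 May 2032: 133 days → €268,000 × 4% × 133/366 = €3,895.5191
The Shire of Clearton, 13 May – 18 Sep 2032: 129 days → €268,000 × 4.25% × 129/366 = €4,014.5082
Westcroft Region, 19 Sep – 31 Dec 2032: 104 days → €268,000 × 4.3% × 104/366 = €3,274.5792
Total = €11,184.6066

€11,184.61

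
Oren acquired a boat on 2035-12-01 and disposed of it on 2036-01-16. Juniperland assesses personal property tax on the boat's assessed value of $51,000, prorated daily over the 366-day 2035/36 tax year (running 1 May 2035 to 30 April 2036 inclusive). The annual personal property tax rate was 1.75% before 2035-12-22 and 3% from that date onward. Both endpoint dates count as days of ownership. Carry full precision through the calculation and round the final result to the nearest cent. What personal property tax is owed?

$159.90

2035-12-01 to 2035-12-21: 21 days at 1.75% → $51,000 × 1.75% × 21/366 = $51.2090
2035-12-22 to 2036-01-16: 26 days at 3% → $51,000 × 3% × 26/366 = $108.6885
Total = $159.8975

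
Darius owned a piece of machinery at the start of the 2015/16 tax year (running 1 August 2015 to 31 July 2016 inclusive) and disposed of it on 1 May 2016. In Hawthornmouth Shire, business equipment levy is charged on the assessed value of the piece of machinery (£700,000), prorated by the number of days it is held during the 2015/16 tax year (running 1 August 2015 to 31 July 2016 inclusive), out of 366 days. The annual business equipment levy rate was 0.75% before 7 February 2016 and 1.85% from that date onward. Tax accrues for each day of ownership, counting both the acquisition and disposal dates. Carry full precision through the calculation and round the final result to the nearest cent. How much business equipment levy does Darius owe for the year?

£5,732.92

1 August 2015 – 6 February 2016: 190 days at 0.75% → £700,000 × 0.75% × 190/366 = £2,725.4098
7 February – 1 May 2016: 85 days at 1.85% → £700,000 × 1.85% × 85/366 = £3,007.5137
Total = £5,732.9235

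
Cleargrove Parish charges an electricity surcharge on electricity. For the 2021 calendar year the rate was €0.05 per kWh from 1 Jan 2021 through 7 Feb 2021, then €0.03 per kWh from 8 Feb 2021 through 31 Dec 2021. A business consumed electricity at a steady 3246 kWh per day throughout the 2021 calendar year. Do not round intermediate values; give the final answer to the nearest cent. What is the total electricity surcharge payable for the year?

€38,010.66

1 Jan – 7 Feb 2021: 38 days × 3246 kWh/day = 123,348 kWh at €0.05/kWh → €6,167.40
8 Feb – 31 Dec 2021: 327 days × 3246 kWh/day = 1,061,442 kWh at €0.03/kWh → €31,843.26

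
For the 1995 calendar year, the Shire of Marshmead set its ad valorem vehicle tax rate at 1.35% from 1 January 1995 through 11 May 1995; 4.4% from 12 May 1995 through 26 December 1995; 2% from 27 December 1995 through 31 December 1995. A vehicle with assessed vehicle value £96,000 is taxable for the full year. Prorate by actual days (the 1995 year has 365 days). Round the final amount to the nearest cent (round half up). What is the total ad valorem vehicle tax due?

1 January – 11 May 1995: 131 days at 1.35% → £96,000 × 1.35% × 131/365 = £465.1397
12 May – 26 December 1995: 229 days at 4.4% → £96,000 × 4.4% × 229/365 = £2,650.1260
27 December – 31 December 1995: 5 days at 2% → £96,000 × 2% × 5/365 = £26.3014
Total = £3,141.5671

£3,141.57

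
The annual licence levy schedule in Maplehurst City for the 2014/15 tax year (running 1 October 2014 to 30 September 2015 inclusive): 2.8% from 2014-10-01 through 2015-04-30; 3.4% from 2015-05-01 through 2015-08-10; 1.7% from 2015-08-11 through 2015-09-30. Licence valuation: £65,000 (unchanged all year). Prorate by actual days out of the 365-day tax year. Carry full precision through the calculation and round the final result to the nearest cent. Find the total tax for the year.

2014-10-01 to 2015-04-30: 212 days at 2.8% → £65,000 × 2.8% × 212/365 = £1,057.0959
2015-05-01 to 2015-08-10: 102 days at 3.4% → £65,000 × 3.4% × 102/365 = £617.5890
2015-08-11 to 2015-09-30: 51 days at 1.7% → £65,000 × 1.7% × 51/365 = £154.3973
Total = £1,829.0822

£1,829.08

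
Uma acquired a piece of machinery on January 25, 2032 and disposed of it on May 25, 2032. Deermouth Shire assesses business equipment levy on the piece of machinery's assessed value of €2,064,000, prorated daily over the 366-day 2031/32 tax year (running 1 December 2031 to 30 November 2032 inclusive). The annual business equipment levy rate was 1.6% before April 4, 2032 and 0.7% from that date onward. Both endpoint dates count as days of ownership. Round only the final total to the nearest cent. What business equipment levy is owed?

€8,368.79

January 25 – April 3, 2032: 70 days at 1.6% → €2,064,000 × 1.6% × 70/366 = €6,316.0656
April 4 – May 25, 2032: 52 days at 0.7% → €2,064,000 × 0.7% × 52/366 = €2,052.7213
Total = €8,368.7869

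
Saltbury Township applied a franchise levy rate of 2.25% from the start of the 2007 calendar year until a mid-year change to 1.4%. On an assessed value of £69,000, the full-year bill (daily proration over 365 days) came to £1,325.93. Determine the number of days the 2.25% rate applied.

224 days

Let d = days at the first rate; then 365 − d days at the second rate.
£69,000 × [2.25%·d + 1.4%·(365−d)] / 365 = £1,325.93
Solving gives d = 224, so the new rate took effect on August 13, 2007.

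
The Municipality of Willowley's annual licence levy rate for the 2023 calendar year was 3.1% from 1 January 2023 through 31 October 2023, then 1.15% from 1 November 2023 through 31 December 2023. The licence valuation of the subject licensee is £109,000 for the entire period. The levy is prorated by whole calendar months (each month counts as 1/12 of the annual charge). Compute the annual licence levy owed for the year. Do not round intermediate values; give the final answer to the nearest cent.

£3,024.75

1 January – 31 October 2023: 10 months at 3.1% → £109,000 × 3.1% × 10/12 = £2,815.8333
1 November – 31 December 2023: 2 months at 1.15% → £109,000 × 1.15% × 2/12 = £208.9167
Total = £3,024.7500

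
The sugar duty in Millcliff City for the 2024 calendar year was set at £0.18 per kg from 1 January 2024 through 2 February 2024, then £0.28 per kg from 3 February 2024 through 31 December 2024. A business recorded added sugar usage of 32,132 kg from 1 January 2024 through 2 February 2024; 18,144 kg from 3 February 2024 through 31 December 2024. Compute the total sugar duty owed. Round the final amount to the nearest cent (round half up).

1 January – 2 February 2024: 32,132 kg at £0.18/kg → £5783.76
3 February – 31 December 2024: 18,144 kg at £0.28/kg → £5080.32

£10864.08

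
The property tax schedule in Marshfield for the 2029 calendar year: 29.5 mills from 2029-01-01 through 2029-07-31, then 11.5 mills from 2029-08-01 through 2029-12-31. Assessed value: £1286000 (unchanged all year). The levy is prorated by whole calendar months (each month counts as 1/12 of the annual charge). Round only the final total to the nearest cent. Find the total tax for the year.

2029-01-01 to 2029-07-31: 7 months at 29.5 mills → £1286000 × 2.95% × 7/12 = £22129.9167
2029-08-01 to 2029-12-31: 5 months at 11.5 mills → £1286000 × 1.15% × 5/12 = £6162.0833
Total = £28292.0000

£28292.00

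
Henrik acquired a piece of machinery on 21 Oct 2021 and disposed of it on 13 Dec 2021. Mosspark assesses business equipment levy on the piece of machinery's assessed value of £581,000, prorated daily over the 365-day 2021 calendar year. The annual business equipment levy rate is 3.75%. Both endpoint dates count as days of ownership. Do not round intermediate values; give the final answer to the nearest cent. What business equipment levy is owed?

£3,223.36

Days held (21 Oct – 13 Dec 2021): 54 out of 365
Tax = £581,000 × 3.75% × 54/365 = £3,223.3562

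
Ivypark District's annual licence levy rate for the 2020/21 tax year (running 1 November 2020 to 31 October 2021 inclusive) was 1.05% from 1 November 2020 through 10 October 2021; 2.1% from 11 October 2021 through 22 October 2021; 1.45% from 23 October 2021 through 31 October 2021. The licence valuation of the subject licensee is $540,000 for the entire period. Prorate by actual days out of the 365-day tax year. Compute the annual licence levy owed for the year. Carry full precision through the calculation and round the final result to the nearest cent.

1 November 2020 – 10 October 2021: 344 days at 1.05% → $540,000 × 1.05% × 344/365 = $5,343.7808
11 October – 22 October 2021: 12 days at 2.1% → $540,000 × 2.1% × 12/365 = $372.8219
23 October – 31 October 2021: 9 days at 1.45% → $540,000 × 1.45% × 9/365 = $193.0685
Total = $5,909.6712

$5,909.67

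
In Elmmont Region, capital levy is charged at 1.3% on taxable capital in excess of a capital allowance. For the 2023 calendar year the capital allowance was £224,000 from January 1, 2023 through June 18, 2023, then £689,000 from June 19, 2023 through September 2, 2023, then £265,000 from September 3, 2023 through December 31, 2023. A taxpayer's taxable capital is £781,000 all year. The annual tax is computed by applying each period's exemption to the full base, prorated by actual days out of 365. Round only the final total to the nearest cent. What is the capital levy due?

January 1 – June 18, 2023: 169 days, exemption £224,000 → (£781,000 − £224,000) × 1.3% × 169/365 = £3,352.6822
June 19 – September 2, 2023: 76 days, exemption £689,000 → (£781,000 − £689,000) × 1.3% × 76/365 = £249.0301
September 3 – December 31, 2023: 120 days, exemption £265,000 → (£781,000 − £265,000) × 1.3% × 120/365 = £2,205.3699
Total = £5,807.0822

£5,807.08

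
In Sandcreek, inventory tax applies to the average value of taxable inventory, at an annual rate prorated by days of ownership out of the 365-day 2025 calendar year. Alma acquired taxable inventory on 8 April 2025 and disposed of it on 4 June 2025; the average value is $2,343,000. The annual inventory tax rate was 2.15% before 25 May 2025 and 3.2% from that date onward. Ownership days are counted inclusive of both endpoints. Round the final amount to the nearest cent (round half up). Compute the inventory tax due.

8 April – 24 May 2025: 47 days at 2.15% → $2,343,000 × 2.15% × 47/365 = $6,486.5795
25 May – 4 June 2025: 11 days at 3.2% → $2,343,000 × 3.2% × 11/365 = $2,259.5507
Total = $8,746.1301

$8,746.13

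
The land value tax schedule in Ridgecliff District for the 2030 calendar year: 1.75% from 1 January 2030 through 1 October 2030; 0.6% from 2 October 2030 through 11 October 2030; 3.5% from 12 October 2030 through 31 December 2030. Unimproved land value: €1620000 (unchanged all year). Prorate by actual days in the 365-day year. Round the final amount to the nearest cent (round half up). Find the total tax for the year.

€34130.96

1 January – 1 October 2030: 274 days at 1.75% → €1620000 × 1.75% × 274/365 = €21281.9178
2 October – 11 October 2030: 10 days at 0.6% → €1620000 × 0.6% × 10/365 = €266.3014
12 October – 31 December 2030: 81 days at 3.5% → €1620000 × 3.5% × 81/365 = €12582.7397
Total = €34130.9589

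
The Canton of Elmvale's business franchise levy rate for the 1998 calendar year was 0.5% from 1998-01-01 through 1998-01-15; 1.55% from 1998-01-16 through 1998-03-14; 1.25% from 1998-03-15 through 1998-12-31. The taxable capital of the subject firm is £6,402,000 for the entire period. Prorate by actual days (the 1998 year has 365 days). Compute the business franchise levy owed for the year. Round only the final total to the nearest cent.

£81,103.69

1998-01-01 to 1998-01-15: 15 days at 0.5% → £6,402,000 × 0.5% × 15/365 = £1,315.4795
1998-01-16 to 1998-03-14: 58 days at 1.55% → £6,402,000 × 1.55% × 58/365 = £15,768.2137
1998-03-15 to 1998-12-31: 292 days at 1.25% → £6,402,000 × 1.25% × 292/365 = £64,020.0000
Total = £81,103.6932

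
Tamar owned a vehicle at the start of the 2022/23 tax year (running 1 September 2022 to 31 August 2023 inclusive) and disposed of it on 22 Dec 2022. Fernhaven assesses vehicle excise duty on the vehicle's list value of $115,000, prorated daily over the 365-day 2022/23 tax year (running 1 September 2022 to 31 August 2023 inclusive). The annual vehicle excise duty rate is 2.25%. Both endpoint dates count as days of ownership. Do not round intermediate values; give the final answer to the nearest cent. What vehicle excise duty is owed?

$801.06

Days held (1 Sep – 22 Dec 2022): 113 out of 365
Tax = $115,000 × 2.25% × 113/365 = $801.0616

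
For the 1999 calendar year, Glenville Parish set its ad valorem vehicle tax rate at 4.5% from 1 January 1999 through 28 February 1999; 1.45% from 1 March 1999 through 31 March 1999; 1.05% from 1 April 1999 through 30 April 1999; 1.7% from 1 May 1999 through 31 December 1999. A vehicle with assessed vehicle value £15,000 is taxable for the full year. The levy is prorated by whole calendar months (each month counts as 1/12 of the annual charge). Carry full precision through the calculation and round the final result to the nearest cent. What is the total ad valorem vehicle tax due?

1 January – 28 February 1999: 2 months at 4.5% → £15,000 × 4.5% × 2/12 = £112.5000
1 March – 31 March 1999: 1 month at 1.45% → £15,000 × 1.45% × 1/12 = £18.1250
1 April – 30 April 1999: 1 month at 1.05% → £15,000 × 1.05% × 1/12 = £13.1250
1 May – 31 December 1999: 8 months at 1.7% → £15,000 × 1.7% × 8/12 = £170.0000
Total = £313.7500

£313.75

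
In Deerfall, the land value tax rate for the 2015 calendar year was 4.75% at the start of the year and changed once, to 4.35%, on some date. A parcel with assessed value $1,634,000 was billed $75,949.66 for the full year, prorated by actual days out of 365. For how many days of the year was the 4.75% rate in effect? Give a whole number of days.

Let d = days at the first rate; then 365 − d days at the second rate.
$1,634,000 × [4.75%·d + 4.35%·(365−d)] / 365 = $75,949.66
Solving gives d = 272, so the new rate took effect on September 30, 2015.

272 days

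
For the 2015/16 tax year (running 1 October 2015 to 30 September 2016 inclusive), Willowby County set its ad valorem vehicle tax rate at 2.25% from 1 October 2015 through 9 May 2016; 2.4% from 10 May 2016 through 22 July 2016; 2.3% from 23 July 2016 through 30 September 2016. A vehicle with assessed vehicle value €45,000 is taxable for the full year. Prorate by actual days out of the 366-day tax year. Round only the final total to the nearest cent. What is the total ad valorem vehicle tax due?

€1,030.45

1 October 2015 – 9 May 2016: 222 days at 2.25% → €45,000 × 2.25% × 222/366 = €614.1393
10 May – 22 July 2016: 74 days at 2.4% → €45,000 × 2.4% × 74/366 = €218.3607
23 July – 30 September 2016: 70 days at 2.3% → €45,000 × 2.3% × 70/366 = €197.9508
Total = €1,030.4508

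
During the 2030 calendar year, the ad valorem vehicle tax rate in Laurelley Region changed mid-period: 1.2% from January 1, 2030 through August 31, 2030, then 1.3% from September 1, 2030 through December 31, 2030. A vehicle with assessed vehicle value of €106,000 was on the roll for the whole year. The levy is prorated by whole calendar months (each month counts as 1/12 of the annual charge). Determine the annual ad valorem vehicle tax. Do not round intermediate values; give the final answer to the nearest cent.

January 1 – August 31, 2030: 8 months at 1.2% → €106,000 × 1.2% × 8/12 = €848.0000
September 1 – December 31, 2030: 4 months at 1.3% → €106,000 × 1.3% × 4/12 = €459.3333
Total = €1,307.3333

€1,307.33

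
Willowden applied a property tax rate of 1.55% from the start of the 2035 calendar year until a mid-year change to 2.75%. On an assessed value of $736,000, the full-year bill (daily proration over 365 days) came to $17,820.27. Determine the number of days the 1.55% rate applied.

Let d = days at the first rate; then 365 − d days at the second rate.
$736,000 × [1.55%·d + 2.75%·(365−d)] / 365 = $17,820.27
Solving gives d = 100, so the new rate took effect on 11 Apr 2035.

100 days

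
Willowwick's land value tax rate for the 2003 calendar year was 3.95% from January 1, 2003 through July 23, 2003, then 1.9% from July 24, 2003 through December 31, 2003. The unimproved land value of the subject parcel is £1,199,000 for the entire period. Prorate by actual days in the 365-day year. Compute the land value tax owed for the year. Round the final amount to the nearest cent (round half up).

£36,518.58

January 1 – July 23, 2003: 204 days at 3.95% → £1,199,000 × 3.95% × 204/365 = £26,469.9781
July 24 – December 31, 2003: 161 days at 1.9% → £1,199,000 × 1.9% × 161/365 = £10,048.6055
Total = £36,518.5836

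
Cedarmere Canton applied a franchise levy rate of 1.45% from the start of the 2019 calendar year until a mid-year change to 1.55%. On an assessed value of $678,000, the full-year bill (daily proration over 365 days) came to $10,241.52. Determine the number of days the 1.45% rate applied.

Let d = days at the first rate; then 365 − d days at the second rate.
$678,000 × [1.45%·d + 1.55%·(365−d)] / 365 = $10,241.52
Solving gives d = 144, so the new rate took effect on 25 May 2019.

144 days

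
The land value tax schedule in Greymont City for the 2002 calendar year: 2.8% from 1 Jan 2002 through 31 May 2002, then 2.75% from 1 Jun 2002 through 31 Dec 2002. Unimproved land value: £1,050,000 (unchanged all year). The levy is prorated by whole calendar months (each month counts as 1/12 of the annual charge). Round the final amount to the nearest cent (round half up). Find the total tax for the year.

1 Jan – 31 May 2002: 5 months at 2.8% → £1,050,000 × 2.8% × 5/12 = £12,250.0000
1 Jun – 31 Dec 2002: 7 months at 2.75% → £1,050,000 × 2.75% × 7/12 = £16,843.7500
Total = £29,093.7500

£29,093.75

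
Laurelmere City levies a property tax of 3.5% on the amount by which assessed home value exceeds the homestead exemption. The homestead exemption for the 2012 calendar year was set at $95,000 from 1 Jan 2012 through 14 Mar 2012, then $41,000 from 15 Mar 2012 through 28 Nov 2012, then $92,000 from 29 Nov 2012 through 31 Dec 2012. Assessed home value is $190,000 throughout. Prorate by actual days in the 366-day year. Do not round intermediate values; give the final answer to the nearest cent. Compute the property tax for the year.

1 Jan – 14 Mar 2012: 74 days, exemption $95,000 → ($190,000 − $95,000) × 3.5% × 74/366 = $672.2678
15 Mar – 28 Nov 2012: 259 days, exemption $41,000 → ($190,000 − $41,000) × 3.5% × 259/366 = $3,690.3962
29 Nov – 31 Dec 2012: 33 days, exemption $92,000 → ($190,000 − $92,000) × 3.5% × 33/366 = $309.2623
Total = $4,671.9262

$4,671.93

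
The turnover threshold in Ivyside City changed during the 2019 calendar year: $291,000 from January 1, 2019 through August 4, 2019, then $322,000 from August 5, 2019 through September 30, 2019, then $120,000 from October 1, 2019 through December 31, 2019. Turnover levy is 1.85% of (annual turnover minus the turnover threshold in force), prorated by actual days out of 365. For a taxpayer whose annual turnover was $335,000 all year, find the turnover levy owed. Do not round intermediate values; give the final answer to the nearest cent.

January 1 – August 4, 2019: 216 days, exemption $291,000 → ($335,000 − $291,000) × 1.85% × 216/365 = $481.7096
August 5 – September 30, 2019: 57 days, exemption $322,000 → ($335,000 − $322,000) × 1.85% × 57/365 = $37.5575
October 1 – December 31, 2019: 92 days, exemption $120,000 → ($335,000 − $120,000) × 1.85% × 92/365 = $1,002.5479
Total = $1,521.8151

$1,521.82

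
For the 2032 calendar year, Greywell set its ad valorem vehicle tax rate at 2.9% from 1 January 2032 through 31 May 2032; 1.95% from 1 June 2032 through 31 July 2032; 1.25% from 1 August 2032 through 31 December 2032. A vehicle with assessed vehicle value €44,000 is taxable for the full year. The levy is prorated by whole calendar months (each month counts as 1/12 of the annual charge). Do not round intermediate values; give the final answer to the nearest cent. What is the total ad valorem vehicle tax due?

€903.83

1 January – 31 May 2032: 5 months at 2.9% → €44,000 × 2.9% × 5/12 = €531.6667
1 June – 31 July 2032: 2 months at 1.95% → €44,000 × 1.95% × 2/12 = €143.0000
1 August – 31 December 2032: 5 months at 1.25% → €44,000 × 1.25% × 5/12 = €229.1667
Total = €903.8333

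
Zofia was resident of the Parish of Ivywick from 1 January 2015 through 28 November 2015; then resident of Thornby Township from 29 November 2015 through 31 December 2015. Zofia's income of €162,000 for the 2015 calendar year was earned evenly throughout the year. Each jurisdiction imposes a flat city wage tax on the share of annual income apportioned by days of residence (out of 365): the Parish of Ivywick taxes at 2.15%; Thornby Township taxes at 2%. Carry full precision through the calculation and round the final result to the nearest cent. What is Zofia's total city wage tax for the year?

€3,461.03

The Parish of Ivywick, 1 January – 28 November 2015: 332 days → €162,000 × 2.15% × 332/365 = €3,168.0986
Thornby Township, 29 November – 31 December 2015: 33 days → €162,000 × 2% × 33/365 = €292.9315
Total = €3,461.0301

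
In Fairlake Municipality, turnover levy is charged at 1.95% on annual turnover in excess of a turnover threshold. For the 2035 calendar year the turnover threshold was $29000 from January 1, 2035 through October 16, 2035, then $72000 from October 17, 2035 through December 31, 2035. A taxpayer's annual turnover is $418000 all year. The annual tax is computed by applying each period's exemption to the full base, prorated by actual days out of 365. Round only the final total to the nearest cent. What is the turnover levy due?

$7410.91

January 1 – October 16, 2035: 289 days, exemption $29000 → ($418000 − $29000) × 1.95% × 289/365 = $6006.0534
October 17 – December 31, 2035: 76 days, exemption $72000 → ($418000 − $72000) × 1.95% × 76/365 = $1404.8548
Total = $7410.9082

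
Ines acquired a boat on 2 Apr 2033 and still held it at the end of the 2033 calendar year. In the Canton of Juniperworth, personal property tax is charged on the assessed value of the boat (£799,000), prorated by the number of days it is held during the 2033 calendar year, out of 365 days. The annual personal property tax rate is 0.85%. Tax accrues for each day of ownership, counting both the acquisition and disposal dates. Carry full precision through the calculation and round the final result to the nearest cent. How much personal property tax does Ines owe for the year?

£5,098.28

Days held (2 Apr – 31 Dec 2033): 274 out of 365
Tax = £799,000 × 0.85% × 274/365 = £5,098.2767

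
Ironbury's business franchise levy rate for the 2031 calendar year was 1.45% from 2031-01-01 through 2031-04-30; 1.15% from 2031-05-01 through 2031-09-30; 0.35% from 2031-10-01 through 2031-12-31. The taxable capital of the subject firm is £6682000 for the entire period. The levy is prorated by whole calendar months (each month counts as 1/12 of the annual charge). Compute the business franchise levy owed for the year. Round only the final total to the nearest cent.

2031-01-01 to 2031-04-30: 4 months at 1.45% → £6682000 × 1.45% × 4/12 = £32296.3333
2031-05-01 to 2031-09-30: 5 months at 1.15% → £6682000 × 1.15% × 5/12 = £32017.9167
2031-10-01 to 2031-12-31: 3 months at 0.35% → £6682000 × 0.35% × 3/12 = £5846.7500
Total = £70161.0000

£70161.00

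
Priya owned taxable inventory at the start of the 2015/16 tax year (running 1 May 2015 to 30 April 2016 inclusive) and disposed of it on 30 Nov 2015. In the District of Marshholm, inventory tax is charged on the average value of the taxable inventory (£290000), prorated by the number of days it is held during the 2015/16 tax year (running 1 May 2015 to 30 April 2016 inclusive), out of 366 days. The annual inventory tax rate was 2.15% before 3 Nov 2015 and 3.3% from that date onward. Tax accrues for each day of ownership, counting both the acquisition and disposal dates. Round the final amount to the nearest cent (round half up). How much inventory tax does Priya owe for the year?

£3900.74

1 May – 2 Nov 2015: 186 days at 2.15% → £290000 × 2.15% × 186/366 = £3168.6066
3 Nov – 30 Nov 2015: 28 days at 3.3% → £290000 × 3.3% × 28/366 = £732.1311
Total = £3900.7377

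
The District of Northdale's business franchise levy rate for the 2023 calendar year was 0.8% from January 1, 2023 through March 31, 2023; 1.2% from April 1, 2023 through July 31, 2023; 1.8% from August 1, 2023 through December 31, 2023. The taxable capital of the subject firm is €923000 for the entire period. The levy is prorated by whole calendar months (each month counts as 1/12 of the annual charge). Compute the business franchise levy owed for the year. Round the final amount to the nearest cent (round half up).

January 1 – March 31, 2023: 3 months at 0.8% → €923000 × 0.8% × 3/12 = €1846.0000
April 1 – July 31, 2023: 4 months at 1.2% → €923000 × 1.2% × 4/12 = €3692.0000
August 1 – December 31, 2023: 5 months at 1.8% → €923000 × 1.8% × 5/12 = €6922.5000
Total = €12460.5000

€12460.50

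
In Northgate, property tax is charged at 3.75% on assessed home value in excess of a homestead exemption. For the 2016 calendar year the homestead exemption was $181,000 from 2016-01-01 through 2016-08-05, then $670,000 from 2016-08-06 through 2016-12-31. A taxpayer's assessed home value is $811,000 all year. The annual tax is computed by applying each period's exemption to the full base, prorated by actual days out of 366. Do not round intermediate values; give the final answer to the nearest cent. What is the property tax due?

2016-01-01 to 2016-08-05: 218 days, exemption $181,000 → ($811,000 − $181,000) × 3.75% × 218/366 = $14,071.7213
2016-08-06 to 2016-12-31: 148 days, exemption $670,000 → ($811,000 − $670,000) × 3.75% × 148/366 = $2,138.1148
Total = $16,209.8361

$16,209.84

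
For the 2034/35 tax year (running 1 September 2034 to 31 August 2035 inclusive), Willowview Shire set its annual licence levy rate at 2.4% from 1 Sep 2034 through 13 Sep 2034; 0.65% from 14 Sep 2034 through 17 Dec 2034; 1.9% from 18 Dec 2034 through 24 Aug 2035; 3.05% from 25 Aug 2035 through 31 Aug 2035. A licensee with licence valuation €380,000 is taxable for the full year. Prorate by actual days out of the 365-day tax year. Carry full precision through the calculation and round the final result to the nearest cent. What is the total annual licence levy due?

€6,135.18

1 Sep – 13 Sep 2034: 13 days at 2.4% → €380,000 × 2.4% × 13/365 = €324.8219
14 Sep – 17 Dec 2034: 95 days at 0.65% → €380,000 × 0.65% × 95/365 = €642.8767
18 Dec 2034 – 24 Aug 2035: 250 days at 1.9% → €380,000 × 1.9% × 250/365 = €4,945.2055
25 Aug – 31 Aug 2035: 7 days at 3.05% → €380,000 × 3.05% × 7/365 = €222.2740
Total = €6,135.1781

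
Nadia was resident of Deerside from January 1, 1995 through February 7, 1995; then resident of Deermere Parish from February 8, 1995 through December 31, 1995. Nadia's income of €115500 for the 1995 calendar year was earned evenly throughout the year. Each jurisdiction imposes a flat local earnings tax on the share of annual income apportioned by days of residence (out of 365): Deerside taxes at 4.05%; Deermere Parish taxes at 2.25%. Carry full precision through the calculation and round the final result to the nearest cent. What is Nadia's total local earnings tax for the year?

€2815.19

Deerside, January 1 – February 7, 1995: 38 days → €115500 × 4.05% × 38/365 = €486.9986
Deermere Parish, February 8 – December 31, 1995: 327 days → €115500 × 2.25% × 327/365 = €2328.1952
Total = €2815.1938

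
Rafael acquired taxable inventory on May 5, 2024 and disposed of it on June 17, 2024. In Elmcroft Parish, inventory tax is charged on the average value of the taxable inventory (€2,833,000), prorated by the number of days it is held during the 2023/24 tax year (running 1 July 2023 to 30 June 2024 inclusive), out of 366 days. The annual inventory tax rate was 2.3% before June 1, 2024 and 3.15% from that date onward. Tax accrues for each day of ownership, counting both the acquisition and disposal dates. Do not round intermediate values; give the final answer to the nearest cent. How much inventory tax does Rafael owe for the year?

May 5 – May 31, 2024: 27 days at 2.3% → €2,833,000 × 2.3% × 27/366 = €4,806.8115
June 1 – June 17, 2024: 17 days at 3.15% → €2,833,000 × 3.15% × 17/366 = €4,145.0041
Total = €8,951.8156

€8,951.82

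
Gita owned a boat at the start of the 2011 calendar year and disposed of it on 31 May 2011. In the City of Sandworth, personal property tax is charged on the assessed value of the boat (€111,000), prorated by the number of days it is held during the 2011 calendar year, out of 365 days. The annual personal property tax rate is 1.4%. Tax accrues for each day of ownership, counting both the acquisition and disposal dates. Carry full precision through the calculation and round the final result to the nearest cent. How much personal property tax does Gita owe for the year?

€642.89

Days held (1 Jan – 31 May 2011): 151 out of 365
Tax = €111,000 × 1.4% × 151/365 = €642.8877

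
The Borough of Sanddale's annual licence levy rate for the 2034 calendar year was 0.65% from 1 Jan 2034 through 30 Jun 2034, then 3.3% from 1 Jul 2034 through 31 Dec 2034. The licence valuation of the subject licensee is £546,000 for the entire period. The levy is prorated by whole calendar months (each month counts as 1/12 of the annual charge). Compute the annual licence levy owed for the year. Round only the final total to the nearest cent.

1 Jan – 30 Jun 2034: 6 months at 0.65% → £546,000 × 0.65% × 6/12 = £1,774.5000
1 Jul – 31 Dec 2034: 6 months at 3.3% → £546,000 × 3.3% × 6/12 = £9,009.0000
Total = £10,783.5000

£10,783.50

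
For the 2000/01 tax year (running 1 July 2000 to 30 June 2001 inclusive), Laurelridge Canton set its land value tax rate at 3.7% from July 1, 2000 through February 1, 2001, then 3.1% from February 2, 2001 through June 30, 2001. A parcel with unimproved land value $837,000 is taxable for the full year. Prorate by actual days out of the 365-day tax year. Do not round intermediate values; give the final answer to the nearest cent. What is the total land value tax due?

July 1, 2000 – February 1, 2001: 216 days at 3.7% → $837,000 × 3.7% × 216/365 = $18,326.8603
February 2 – June 30, 2001: 149 days at 3.1% → $837,000 × 3.1% × 149/365 = $10,592.0630
Total = $28,918.9233

$28,918.92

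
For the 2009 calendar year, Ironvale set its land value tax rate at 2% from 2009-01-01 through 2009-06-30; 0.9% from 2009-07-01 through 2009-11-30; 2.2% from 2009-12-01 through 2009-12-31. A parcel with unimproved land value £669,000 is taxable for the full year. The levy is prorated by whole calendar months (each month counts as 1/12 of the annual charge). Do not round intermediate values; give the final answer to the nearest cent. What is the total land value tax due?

2009-01-01 to 2009-06-30: 6 months at 2% → £669,000 × 2% × 6/12 = £6,690.0000
2009-07-01 to 2009-11-30: 5 months at 0.9% → £669,000 × 0.9% × 5/12 = £2,508.7500
2009-12-01 to 2009-12-31: 1 month at 2.2% → £669,000 × 2.2% × 1/12 = £1,226.5000
Total = £10,425.2500

£10,425.25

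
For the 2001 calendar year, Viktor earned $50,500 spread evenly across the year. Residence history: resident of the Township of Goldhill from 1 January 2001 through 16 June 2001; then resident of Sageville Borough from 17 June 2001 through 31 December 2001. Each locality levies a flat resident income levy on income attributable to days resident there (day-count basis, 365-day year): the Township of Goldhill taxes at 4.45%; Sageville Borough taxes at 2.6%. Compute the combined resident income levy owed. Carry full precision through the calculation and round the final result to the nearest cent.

The Township of Goldhill, 1 January – 16 June 2001: 167 days → $50,500 × 4.45% × 167/365 = $1,028.1938
Sageville Borough, 17 June – 31 December 2001: 198 days → $50,500 × 2.6% × 198/365 = $712.2575
Total = $1,740.4514

$1,740.45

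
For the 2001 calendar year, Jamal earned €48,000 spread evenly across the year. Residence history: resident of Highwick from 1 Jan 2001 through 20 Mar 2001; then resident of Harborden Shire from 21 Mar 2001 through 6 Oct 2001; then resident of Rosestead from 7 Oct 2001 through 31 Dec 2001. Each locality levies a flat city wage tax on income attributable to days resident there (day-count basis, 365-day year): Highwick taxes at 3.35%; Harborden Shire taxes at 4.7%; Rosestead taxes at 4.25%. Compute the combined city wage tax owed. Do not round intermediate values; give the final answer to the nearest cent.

€2,064.85

Highwick, 1 Jan – 20 Mar 2001: 79 days → €48,000 × 3.35% × 79/365 = €348.0329
Harborden Shire, 21 Mar – 6 Oct 2001: 200 days → €48,000 × 4.7% × 200/365 = €1,236.1644
Rosestead, 7 Oct – 31 Dec 2001: 86 days → €48,000 × 4.25% × 86/365 = €480.6575
Total = €2,064.8548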